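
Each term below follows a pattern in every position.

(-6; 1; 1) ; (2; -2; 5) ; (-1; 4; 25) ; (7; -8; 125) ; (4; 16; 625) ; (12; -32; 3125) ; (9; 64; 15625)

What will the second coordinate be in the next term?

For the second coordinate, ×(-2) each step: 1, -2, 4, -8, 16, -32, 64 → -128.

-128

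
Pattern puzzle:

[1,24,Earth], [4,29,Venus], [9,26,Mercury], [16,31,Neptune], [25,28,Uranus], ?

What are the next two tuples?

[36,33,Saturn], [49,30,Jupiter]

First slot — perfect squares: 1², 2², 3², …: 1, 4, 9, 16, 25 → 36 → 49.
Second slot: 24, 29, 26, 31, 28 → 33 → 30 (alternating steps +5, −3, +5, −3, …).
Planet: Earth, Venus, Mercury, Neptune, Uranus → Saturn → Jupiter (runs backward through the planets Mercury→Neptune).
So the next two tuples are [36,33,Saturn] and [49,30,Jupiter].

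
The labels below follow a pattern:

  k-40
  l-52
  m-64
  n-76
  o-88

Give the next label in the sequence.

Letter: letters move forward 1 place in the alphabet; k, l, m, n, o → p.
Second component: 40, 52, 64, 76, 88 → 100 (+12 each step).
Combining the parts gives p-100.

p-100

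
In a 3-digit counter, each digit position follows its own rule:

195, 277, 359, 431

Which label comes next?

First digit: +1 each step, mod 10; 1, 2, 3, 4 → 5.
For the second digit, −2 each step, mod 10: 9, 7, 5, 3 → 1.
Third digit: +2 each step, mod 10; 5, 7, 9, 1 → 3.
So the next label is 513.

513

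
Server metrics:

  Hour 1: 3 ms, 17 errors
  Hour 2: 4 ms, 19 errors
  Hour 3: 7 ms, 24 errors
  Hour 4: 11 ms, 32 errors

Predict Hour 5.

18 ms, 43 errors

Ms goes 3, 4, 7, 11 → 18 (each term is the sum of the two before it).
Errors goes 17, 19, 24, 32 → 43 (differences are 2, 5, 8, … (increasing by 3 each time)).
So the next row is 18 ms, 43 errors.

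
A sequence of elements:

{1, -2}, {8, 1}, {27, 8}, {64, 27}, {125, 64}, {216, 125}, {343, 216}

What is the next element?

First component goes 1, 8, 27, 64, 125, 216, 343 → 512 (perfect cubes: 1³, 2³, 3³, …).
Second component: always the previous value of the first component; -2, 1, 8, 27, 64, 125, 216 → 343.
Combining the parts gives {512, 343}.

{512, 343}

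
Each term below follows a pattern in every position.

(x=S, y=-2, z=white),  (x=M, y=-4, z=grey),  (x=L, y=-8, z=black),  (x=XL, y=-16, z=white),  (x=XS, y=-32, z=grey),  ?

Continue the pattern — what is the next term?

(x=S, y=-64, z=black)

X goes S, M, L, XL, XS → S (runs through clothing sizes XS→XL).
Y: ×2 each step; -2, -4, -8, -16, -32 → -64.
Z goes white, grey, black, white, grey → black (repeats white → grey → black).
Combining the parts gives (x=S, y=-64, z=black).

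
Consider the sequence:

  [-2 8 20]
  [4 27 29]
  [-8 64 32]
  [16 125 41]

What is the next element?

First coordinate — ×(-2) each step: -2, 4, -8, 16 → -32.
Second coordinate: perfect cubes: 2³, 3³, 4³, …, so 8, 27, 64, 125 → 216.
Third coordinate: alternating steps +9, +3, +9, +3, …, so 20, 29, 32, 41 → 44.
Putting it together: [-32 216 44].

[-32 216 44]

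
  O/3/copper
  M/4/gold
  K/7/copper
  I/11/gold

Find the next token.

G/18/copper

Letter: O, M, K, I → G (letters move back 2 places in the alphabet).
Second component: each term is the sum of the two before it; 3, 4, 7, 11 → 18.
Metal goes copper, gold, copper, gold → copper (alternates copper ↔ gold).
So the next token is G/18/copper.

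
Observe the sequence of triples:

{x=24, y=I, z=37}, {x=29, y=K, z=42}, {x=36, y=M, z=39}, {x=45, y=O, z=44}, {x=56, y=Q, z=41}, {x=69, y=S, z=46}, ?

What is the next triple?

{x=84, y=U, z=43}

X — differences are 5, 7, 9, … (increasing by 2 each time): 24, 29, 36, 45, 56, 69 → 84.
Y: I, K, M, O, Q, S → U (letters move forward 2 places in the alphabet).
Z — alternating steps +5, −3, +5, −3, …: 37, 42, 39, 44, 41, 46 → 43.
Putting it together: {x=84, y=U, z=43}.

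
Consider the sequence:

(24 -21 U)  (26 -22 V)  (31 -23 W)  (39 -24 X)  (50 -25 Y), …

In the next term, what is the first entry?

First entry: 24, 26, 31, 39, 50 → 64 (differences are 2, 5, 8, … (increasing by 3 each time)).

64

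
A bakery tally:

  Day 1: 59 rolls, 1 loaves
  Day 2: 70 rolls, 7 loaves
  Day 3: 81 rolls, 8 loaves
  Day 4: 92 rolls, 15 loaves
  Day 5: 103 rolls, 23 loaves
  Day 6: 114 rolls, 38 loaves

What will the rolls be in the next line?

125

Rolls — +11 each step: 59, 70, 81, 92, 103, 114 → 125.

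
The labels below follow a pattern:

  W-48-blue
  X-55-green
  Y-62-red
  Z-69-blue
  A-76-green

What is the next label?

B-83-red

Letter: letters move forward 1 place in the alphabet, wrapping Z→A, so W, X, Y, Z, A → B.
Second component: 48, 55, 62, 69, 76 → 83 (+7 each step).
Colour — repeats blue → green → red: blue, green, red, blue, green → red.
Putting it together: B-83-red.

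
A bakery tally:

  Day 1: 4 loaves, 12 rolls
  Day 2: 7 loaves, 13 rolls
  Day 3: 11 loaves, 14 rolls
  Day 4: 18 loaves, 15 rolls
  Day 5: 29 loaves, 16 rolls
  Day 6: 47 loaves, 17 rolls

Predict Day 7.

Loaves: each term is the sum of the two before it, so 4, 7, 11, 18, 29, 47 → 76.
For the rolls, +1 each step: 12, 13, 14, 15, 16, 17 → 18.
So the next row is 76 loaves, 18 rolls.

76 loaves, 18 rolls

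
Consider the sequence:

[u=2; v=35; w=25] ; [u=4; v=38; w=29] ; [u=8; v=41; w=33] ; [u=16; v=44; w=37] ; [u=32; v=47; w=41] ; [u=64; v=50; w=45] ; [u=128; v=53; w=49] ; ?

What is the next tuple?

[u=256; v=56; w=53]

U: 2, 4, 8, 16, 32, 64, 128 → 256 (×2 each step).
V: +3 each step; 35, 38, 41, 44, 47, 50, 53 → 56.
W: 25, 29, 33, 37, 41, 45, 49 → 53 (+4 each step).
Combining the parts gives [u=256; v=56; w=53].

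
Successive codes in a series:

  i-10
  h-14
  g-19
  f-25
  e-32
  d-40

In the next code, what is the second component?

49

Second component goes 10, 14, 19, 25, 32, 40 → 49 (differences are 4, 5, 6, … (increasing by 1 each time)).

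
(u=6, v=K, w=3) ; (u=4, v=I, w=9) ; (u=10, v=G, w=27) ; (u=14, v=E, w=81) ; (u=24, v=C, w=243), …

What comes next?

(u=38, v=A, w=729)

U: each term is the sum of the two before it, so 6, 4, 10, 14, 24 → 38.
V: letters move back 2 places in the alphabet; K, I, G, E, C → A.
W — ×3 each step: 3, 9, 27, 81, 243 → 729.
Putting it together: (u=38, v=A, w=729).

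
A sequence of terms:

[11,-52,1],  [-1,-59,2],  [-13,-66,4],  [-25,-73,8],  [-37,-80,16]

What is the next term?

First coordinate — −12 each step: 11, -1, -13, -25, -37 → -49.
For the second coordinate, −7 each step: -52, -59, -66, -73, -80 → -87.
Third coordinate goes 1, 2, 4, 8, 16 → 32 (×2 each step).
So the next term is [-49,-87,32].

[-49,-87,32]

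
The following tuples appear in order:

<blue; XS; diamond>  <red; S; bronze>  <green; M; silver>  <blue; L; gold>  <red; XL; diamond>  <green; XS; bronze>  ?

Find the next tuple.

Colour: repeats blue → red → green, so blue, red, green, blue, red, green → blue.
Size — repeats XS → S → M → L → XL: XS, S, M, L, XL, XS → S.
For the rank, repeats diamond → bronze → silver → gold: diamond, bronze, silver, gold, diamond, bronze → silver.
Combining the parts gives <blue; S; silver>.

<blue; S; silver>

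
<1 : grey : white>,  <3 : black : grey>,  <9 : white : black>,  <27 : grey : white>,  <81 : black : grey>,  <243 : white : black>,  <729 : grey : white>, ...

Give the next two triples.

First coordinate: ×3 each step, so 1, 3, 9, 27, 81, 243, 729 → 2187 → 6561.
First shade: repeats grey → black → white; grey, black, white, grey, black, white, grey → black → white.
Second shade — repeats white → grey → black: white, grey, black, white, grey, black, white → grey → black.
Putting the parts together: <2187 : black : grey> and then <6561 : white : black>.

<2187 : black : grey>, <6561 : white : black>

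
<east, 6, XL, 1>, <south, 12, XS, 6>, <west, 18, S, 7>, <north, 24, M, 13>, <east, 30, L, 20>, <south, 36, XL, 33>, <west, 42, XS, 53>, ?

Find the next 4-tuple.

For the direction, repeats east → south → west → north: east, south, west, north, east, south, west → north.
Second component goes 6, 12, 18, 24, 30, 36, 42 → 48 (+6 each step).
Size: XL, XS, S, M, L, XL, XS → S (repeats XL → XS → S → M → L).
For the fourth component, each term is the sum of the two before it: 1, 6, 7, 13, 20, 33, 53 → 86.
Combining the parts gives <north, 48, S, 86>.

<north, 48, S, 86>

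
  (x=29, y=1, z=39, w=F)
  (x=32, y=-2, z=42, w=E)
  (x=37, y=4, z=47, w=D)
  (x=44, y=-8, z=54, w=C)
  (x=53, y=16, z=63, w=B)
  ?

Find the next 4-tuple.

X: differences are 3, 5, 7, … (increasing by 2 each time); 29, 32, 37, 44, 53 → 64.
Y: 1, -2, 4, -8, 16 → -32 (×(-2) each step).
For the z, always 10 more than the x: 39, 42, 47, 54, 63 → 74.
W goes F, E, D, C, B → A (letters move back 1 place in the alphabet).
Putting it together: (x=64, y=-32, z=74, w=A).

(x=64, y=-32, z=74, w=A)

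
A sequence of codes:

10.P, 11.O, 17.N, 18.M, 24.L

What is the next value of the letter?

K

Letter: P, O, N, M, L → K (letters move back 1 place in the alphabet).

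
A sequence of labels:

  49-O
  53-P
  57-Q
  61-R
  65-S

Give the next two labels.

For the first component, +4 each step: 49, 53, 57, 61, 65 → 69 → 73.
Letter: O, P, Q, R, S → T → U (letters move forward 1 place in the alphabet).
So the next two labels are 69-T and 73-U.

69-T then 73-U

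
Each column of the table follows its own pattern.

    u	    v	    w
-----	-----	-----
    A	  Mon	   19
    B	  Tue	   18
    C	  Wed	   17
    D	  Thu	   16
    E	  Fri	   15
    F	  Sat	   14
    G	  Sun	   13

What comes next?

H  Mon  12

Column u goes A, B, C, D, E, F, G → H (letters move forward 1 place in the alphabet).
Column v: Mon, Tue, Wed, Thu, Fri, Sat, Sun → Mon (runs through the weekdays Mon→Sun).
Column w: −1 each step, so 19, 18, 17, 16, 15, 14, 13 → 12.
So the next row is H  Mon  12.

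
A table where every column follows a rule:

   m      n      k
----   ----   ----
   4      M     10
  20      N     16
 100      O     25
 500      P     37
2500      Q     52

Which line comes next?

Column m: 4, 20, 100, 500, 2500 → 12500 (×5 each step).
For the column n, letters move forward 1 place in the alphabet: M, N, O, P, Q → R.
For the column k, differences are 6, 9, 12, … (increasing by 3 each time): 10, 16, 25, 37, 52 → 70.
Putting it together: 12500  R  70.

12500  R  70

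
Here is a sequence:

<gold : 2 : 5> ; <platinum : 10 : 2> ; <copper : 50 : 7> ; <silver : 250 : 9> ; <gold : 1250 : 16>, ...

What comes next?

<platinum : 6250 : 25>

Metal goes gold, platinum, copper, silver, gold → platinum (repeats gold → platinum → copper → silver).
Second slot: 2, 10, 50, 250, 1250 → 6250 (×5 each step).
Third slot — each term is the sum of the two before it: 5, 2, 7, 9, 16 → 25.
Combining the parts gives <platinum : 6250 : 25>.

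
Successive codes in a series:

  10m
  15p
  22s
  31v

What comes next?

42y

For the first component, differences are 5, 7, 9, … (increasing by 2 each time): 10, 15, 22, 31 → 42.
Letter: letters move forward 3 places in the alphabet; m, p, s, v → y.
Putting it together: 42y.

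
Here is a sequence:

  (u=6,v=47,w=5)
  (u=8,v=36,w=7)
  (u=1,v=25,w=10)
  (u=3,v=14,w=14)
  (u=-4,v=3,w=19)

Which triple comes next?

(u=-2,v=-8,w=25)

U: alternating steps +2, −7, +2, −7, …; 6, 8, 1, 3, -4 → -2.
For the v, −11 each step: 47, 36, 25, 14, 3 → -8.
W — differences are 2, 3, 4, … (increasing by 1 each time): 5, 7, 10, 14, 19 → 25.
Combining the parts gives (u=-2,v=-8,w=25).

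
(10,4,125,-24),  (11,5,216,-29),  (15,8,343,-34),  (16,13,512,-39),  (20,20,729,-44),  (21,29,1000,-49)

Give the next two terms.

First value: alternating steps +1, +4, +1, +4, …, so 10, 11, 15, 16, 20, 21 → 25 → 26.
Second value: 4, 5, 8, 13, 20, 29 → 40 → 53 (differences are 1, 3, 5, … (increasing by 2 each time)).
Third value — perfect cubes: 5³, 6³, 7³, …: 125, 216, 343, 512, 729, 1000 → 1331 → 1728.
For the fourth value, −5 each step: -24, -29, -34, -39, -44, -49 → -54 → -59.
Putting the parts together: (25,40,1331,-54) and then (26,53,1728,-59).

(25,40,1331,-54), (26,53,1728,-59)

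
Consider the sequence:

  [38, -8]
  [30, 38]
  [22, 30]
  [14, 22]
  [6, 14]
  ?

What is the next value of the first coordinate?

-2

First coordinate: 38, 30, 22, 14, 6 → -2 (−8 each step).
Second coordinate — always the previous value of the first coordinate: -8, 38, 30, 22, 14 → 6.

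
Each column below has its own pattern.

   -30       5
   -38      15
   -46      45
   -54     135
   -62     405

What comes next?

First component: −8 each step, so -30, -38, -46, -54, -62 → -70.
Second component: ×3 each step; 5, 15, 45, 135, 405 → 1215.
So the next line is -70  1215.

-70  1215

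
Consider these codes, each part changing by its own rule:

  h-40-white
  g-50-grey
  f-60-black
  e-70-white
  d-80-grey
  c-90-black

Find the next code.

b-100-white

Letter — letters move back 1 place in the alphabet: h, g, f, e, d, c → b.
Second component: +10 each step, so 40, 50, 60, 70, 80, 90 → 100.
Shade: repeats white → grey → black; white, grey, black, white, grey, black → white.
Combining the parts gives b-100-white.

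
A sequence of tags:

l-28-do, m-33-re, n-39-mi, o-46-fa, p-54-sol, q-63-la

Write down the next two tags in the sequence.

r-73-ti, s-84-do

Letter — letters move forward 1 place in the alphabet: l, m, n, o, p, q → r → s.
For the second component, differences are 5, 6, 7, … (increasing by 1 each time): 28, 33, 39, 46, 54, 63 → 73 → 84.
Note: runs through the solfège scale do→ti; do, re, mi, fa, sol, la → ti → do.
Putting the parts together: r-73-ti and then s-84-do.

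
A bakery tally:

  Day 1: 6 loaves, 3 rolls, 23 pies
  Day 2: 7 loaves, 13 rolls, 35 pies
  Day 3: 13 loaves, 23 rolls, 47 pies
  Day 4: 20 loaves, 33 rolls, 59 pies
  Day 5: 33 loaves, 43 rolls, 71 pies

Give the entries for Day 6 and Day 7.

For the loaves, each term is the sum of the two before it: 6, 7, 13, 20, 33 → 53 → 86.
For the rolls, +10 each step: 3, 13, 23, 33, 43 → 53 → 63.
Pies goes 23, 35, 47, 59, 71 → 83 → 95 (+12 each step).
So the next two lines are 53 loaves, 53 rolls, 83 pies and 86 loaves, 63 rolls, 95 pies.

53 loaves, 53 rolls, 83 pies; 86 loaves, 63 rolls, 95 pies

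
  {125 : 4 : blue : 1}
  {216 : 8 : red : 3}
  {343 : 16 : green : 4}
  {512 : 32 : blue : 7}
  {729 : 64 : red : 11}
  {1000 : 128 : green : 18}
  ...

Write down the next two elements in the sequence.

{1331 : 256 : blue : 29}, {1728 : 512 : red : 47}

First value: perfect cubes: 5³, 6³, 7³, …; 125, 216, 343, 512, 729, 1000 → 1331 → 1728.
For the second value, ×2 each step: 4, 8, 16, 32, 64, 128 → 256 → 512.
Colour — repeats blue → red → green: blue, red, green, blue, red, green → blue → red.
For the fourth value, each term is the sum of the two before it: 1, 3, 4, 7, 11, 18 → 29 → 47.
So the next two elements are {1331 : 256 : blue : 29} and {1728 : 512 : red : 47}.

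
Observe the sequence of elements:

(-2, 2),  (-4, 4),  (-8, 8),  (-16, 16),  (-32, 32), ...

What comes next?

First value: ×2 each step; -2, -4, -8, -16, -32 → -64.
For the second value, always the negative of the first value: 2, 4, 8, 16, 32 → 64.
Combining the parts gives (-64, 64).

(-64, 64)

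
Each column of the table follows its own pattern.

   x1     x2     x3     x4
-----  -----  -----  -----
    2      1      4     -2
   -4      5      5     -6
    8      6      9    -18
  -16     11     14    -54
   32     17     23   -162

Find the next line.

-64  28  37  -486

For the column x1, ×(-2) each step: 2, -4, 8, -16, 32 → -64.
Column x2 — each term is the sum of the two before it: 1, 5, 6, 11, 17 → 28.
For the column x3, each term is the sum of the two before it: 4, 5, 9, 14, 23 → 37.
For the column x4, ×3 each step: -2, -6, -18, -54, -162 → -486.
Combining the parts gives -64  28  37  -486.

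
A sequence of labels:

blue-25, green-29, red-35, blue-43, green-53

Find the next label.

red-65

For the colour, repeats blue → green → red: blue, green, red, blue, green → red.
Second component: differences are 4, 6, 8, … (increasing by 2 each time), so 25, 29, 35, 43, 53 → 65.
Combining the parts gives red-65.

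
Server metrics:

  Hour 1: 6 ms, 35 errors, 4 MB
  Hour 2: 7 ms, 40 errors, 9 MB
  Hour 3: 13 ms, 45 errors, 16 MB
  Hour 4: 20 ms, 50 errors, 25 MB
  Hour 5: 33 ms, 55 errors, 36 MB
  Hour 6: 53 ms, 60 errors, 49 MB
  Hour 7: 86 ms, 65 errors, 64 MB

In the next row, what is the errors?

70

Ms: each term is the sum of the two before it; 6, 7, 13, 20, 33, 53, 86 → 139.
Errors: 35, 40, 45, 50, 55, 60, 65 → 70 (+5 each step).
MB — perfect squares: 2², 3², 4², …: 4, 9, 16, 25, 36, 49, 64 → 81.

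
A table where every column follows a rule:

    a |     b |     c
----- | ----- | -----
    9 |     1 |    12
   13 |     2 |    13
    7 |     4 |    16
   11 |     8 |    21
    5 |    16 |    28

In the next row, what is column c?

37

For the column c, differences are 1, 3, 5, … (increasing by 2 each time): 12, 13, 16, 21, 28 → 37.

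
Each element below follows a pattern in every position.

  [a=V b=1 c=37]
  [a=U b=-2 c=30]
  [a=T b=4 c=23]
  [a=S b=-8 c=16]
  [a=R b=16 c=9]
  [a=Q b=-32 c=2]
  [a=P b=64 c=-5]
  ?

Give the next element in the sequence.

[a=O b=-128 c=-12]

A: letters move back 1 place in the alphabet; V, U, T, S, R, Q, P → O.
B: ×(-2) each step, so 1, -2, 4, -8, 16, -32, 64 → -128.
C: −7 each step, so 37, 30, 23, 16, 9, 2, -5 → -12.
So the next element is [a=O b=-128 c=-12].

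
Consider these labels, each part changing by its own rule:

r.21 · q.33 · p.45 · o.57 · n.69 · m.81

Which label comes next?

For the letter, letters move back 1 place in the alphabet: r, q, p, o, n, m → l.
Second component: +12 each step, so 21, 33, 45, 57, 69, 81 → 93.
Combining the parts gives l.93.

l.93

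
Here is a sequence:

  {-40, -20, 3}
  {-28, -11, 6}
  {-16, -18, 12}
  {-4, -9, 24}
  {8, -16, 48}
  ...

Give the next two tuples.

{20, -7, 96}, {32, -14, 192}

For the first coordinate, +12 each step: -40, -28, -16, -4, 8 → 20 → 32.
Second coordinate — alternating steps +9, −7, +9, −7, …: -20, -11, -18, -9, -16 → -7 → -14.
Third coordinate — ×2 each step: 3, 6, 12, 24, 48 → 96 → 192.
Putting the parts together: {20, -7, 96} and then {32, -14, 192}.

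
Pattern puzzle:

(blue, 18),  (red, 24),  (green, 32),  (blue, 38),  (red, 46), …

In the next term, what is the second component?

52

Second component: alternating steps +6, +8, +6, +8, …; 18, 24, 32, 38, 46 → 52.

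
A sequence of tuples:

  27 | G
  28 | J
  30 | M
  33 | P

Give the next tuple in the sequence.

37 | S

First entry: differences are 1, 2, 3, … (increasing by 1 each time); 27, 28, 30, 33 → 37.
Letter: G, J, M, P → S (letters move forward 3 places in the alphabet).
Putting it together: 37 | S.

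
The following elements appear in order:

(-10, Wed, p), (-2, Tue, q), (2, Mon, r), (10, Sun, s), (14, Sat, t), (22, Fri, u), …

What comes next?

(26, Thu, v)

First coordinate: alternating steps +8, +4, +8, +4, …, so -10, -2, 2, 10, 14, 22 → 26.
Day — runs backward through the weekdays Mon→Sun: Wed, Tue, Mon, Sun, Sat, Fri → Thu.
For the letter, letters move forward 1 place in the alphabet: p, q, r, s, t, u → v.
Putting it together: (26, Thu, v).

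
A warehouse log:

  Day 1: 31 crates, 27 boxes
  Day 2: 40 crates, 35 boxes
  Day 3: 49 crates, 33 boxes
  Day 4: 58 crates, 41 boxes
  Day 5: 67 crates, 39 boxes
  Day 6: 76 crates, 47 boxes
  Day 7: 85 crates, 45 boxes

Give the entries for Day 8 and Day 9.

Crates goes 31, 40, 49, 58, 67, 76, 85 → 94 → 103 (+9 each step).
Boxes: alternating steps +8, −2, +8, −2, …; 27, 35, 33, 41, 39, 47, 45 → 53 → 51.
Putting the parts together: 94 crates, 53 boxes and then 103 crates, 51 boxes.

94 crates, 53 boxes; 103 crates, 51 boxes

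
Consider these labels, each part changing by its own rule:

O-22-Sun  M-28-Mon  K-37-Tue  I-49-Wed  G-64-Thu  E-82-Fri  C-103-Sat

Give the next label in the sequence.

A-127-Sun

For the letter, letters move back 2 places in the alphabet: O, M, K, I, G, E, C → A.
Second component: 22, 28, 37, 49, 64, 82, 103 → 127 (differences are 6, 9, 12, … (increasing by 3 each time)).
Day — runs through the weekdays Mon→Sun: Sun, Mon, Tue, Wed, Thu, Fri, Sat → Sun.
Putting it together: A-127-Sun.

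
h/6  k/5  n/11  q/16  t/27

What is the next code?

Letter goes h, k, n, q, t → w (letters move forward 3 places in the alphabet).
Second component: each term is the sum of the two before it, so 6, 5, 11, 16, 27 → 43.
So the next code is w/43.

w/43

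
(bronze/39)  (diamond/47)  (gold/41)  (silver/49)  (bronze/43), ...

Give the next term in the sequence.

Rank: repeats bronze → diamond → gold → silver, so bronze, diamond, gold, silver, bronze → diamond.
Second entry — alternating steps +8, −6, +8, −6, …: 39, 47, 41, 49, 43 → 51.
So the next term is (diamond/51).

(diamond/51)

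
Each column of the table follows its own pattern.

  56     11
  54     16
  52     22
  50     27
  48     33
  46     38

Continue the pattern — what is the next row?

First component: 56, 54, 52, 50, 48, 46 → 44 (−2 each step).
Second component — alternating steps +5, +6, +5, +6, …: 11, 16, 22, 27, 33, 38 → 44.
Combining the parts gives 44  44.

44  44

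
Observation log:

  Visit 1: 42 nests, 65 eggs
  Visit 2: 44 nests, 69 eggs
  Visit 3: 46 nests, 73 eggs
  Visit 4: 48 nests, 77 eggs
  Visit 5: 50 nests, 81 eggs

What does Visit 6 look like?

Nests: +2 each step; 42, 44, 46, 48, 50 → 52.
For the eggs, +4 each step: 65, 69, 73, 77, 81 → 85.
Combining the parts gives 52 nests, 85 eggs.

52 nests, 85 eggs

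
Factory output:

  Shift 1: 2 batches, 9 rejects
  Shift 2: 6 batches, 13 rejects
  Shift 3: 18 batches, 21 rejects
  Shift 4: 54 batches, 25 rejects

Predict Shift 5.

Batches: ×3 each step, so 2, 6, 18, 54 → 162.
For the rejects, alternating steps +4, +8, +4, +8, …: 9, 13, 21, 25 → 33.
Putting it together: 162 batches, 33 rejects.

162 batches, 33 rejects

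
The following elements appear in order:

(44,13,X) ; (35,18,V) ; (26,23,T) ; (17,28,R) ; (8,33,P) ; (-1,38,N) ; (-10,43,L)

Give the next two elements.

First coordinate: −9 each step; 44, 35, 26, 17, 8, -1, -10 → -19 → -28.
Second coordinate: 13, 18, 23, 28, 33, 38, 43 → 48 → 53 (+5 each step).
Letter: X, V, T, R, P, N, L → J → H (letters move back 2 places in the alphabet).
So the next two elements are (-19,48,J) and (-28,53,H).

(-19,48,J), (-28,53,H)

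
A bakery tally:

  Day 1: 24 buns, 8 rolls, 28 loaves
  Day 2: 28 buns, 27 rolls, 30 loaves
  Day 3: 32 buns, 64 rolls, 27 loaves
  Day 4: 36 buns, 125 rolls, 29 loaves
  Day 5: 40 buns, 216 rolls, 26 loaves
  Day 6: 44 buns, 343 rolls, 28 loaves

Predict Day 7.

Buns — +4 each step: 24, 28, 32, 36, 40, 44 → 48.
Rolls: perfect cubes: 2³, 3³, 4³, …, so 8, 27, 64, 125, 216, 343 → 512.
For the loaves, alternating steps +2, −3, +2, −3, …: 28, 30, 27, 29, 26, 28 → 25.
Putting it together: 48 buns, 512 rolls, 25 loaves.

48 buns, 512 rolls, 25 loaves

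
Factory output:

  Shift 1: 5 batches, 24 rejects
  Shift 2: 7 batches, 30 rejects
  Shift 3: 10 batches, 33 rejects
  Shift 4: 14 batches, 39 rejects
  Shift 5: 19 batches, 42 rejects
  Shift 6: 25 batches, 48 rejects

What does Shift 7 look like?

32 batches, 51 rejects

Batches: differences are 2, 3, 4, … (increasing by 1 each time), so 5, 7, 10, 14, 19, 25 → 32.
For the rejects, alternating steps +6, +3, +6, +3, …: 24, 30, 33, 39, 42, 48 → 51.
Putting it together: 32 batches, 51 rejects.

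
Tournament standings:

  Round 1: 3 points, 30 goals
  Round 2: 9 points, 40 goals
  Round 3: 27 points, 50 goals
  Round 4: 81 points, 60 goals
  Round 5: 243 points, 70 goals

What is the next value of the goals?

80

Points: 3, 9, 27, 81, 243 → 729 (×3 each step).
Goals — +10 each step: 30, 40, 50, 60, 70 → 80.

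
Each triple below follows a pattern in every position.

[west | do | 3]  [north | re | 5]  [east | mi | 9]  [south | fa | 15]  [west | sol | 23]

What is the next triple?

[north | la | 33]

Direction: repeats west → north → east → south, so west, north, east, south, west → north.
Note: do, re, mi, fa, sol → la (runs through the solfège scale do→ti).
Third value goes 3, 5, 9, 15, 23 → 33 (differences are 2, 4, 6, … (increasing by 2 each time)).
Putting it together: [north | la | 33].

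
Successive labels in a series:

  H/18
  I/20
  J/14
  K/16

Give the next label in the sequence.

L/10

Letter: H, I, J, K → L (letters move forward 1 place in the alphabet).
For the second component, alternating steps +2, −6, +2, −6, …: 18, 20, 14, 16 → 10.
So the next label is L/10.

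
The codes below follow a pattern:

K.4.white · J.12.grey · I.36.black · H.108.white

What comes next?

For the letter, letters move back 1 place in the alphabet: K, J, I, H → G.
Second component: 4, 12, 36, 108 → 324 (×3 each step).
For the shade, repeats white → grey → black: white, grey, black, white → grey.
Combining the parts gives G.324.grey.

G.324.grey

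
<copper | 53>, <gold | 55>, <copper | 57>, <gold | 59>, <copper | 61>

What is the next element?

Metal — alternates copper ↔ gold: copper, gold, copper, gold, copper → gold.
Second part: 53, 55, 57, 59, 61 → 63 (+2 each step).
So the next element is <gold | 63>.

<gold | 63>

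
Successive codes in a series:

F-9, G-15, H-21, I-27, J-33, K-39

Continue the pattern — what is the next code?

L-45

Letter goes F, G, H, I, J, K → L (letters move forward 1 place in the alphabet).
Second component: +6 each step; 9, 15, 21, 27, 33, 39 → 45.
Putting it together: L-45.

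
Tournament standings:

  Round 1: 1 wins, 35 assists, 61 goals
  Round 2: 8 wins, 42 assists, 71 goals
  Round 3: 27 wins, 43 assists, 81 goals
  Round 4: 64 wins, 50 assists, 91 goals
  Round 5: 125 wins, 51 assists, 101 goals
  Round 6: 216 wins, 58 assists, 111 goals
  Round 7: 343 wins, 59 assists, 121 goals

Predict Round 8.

Wins — perfect cubes: 1³, 2³, 3³, …: 1, 8, 27, 64, 125, 216, 343 → 512.
Assists — alternating steps +7, +1, +7, +1, …: 35, 42, 43, 50, 51, 58, 59 → 66.
Goals goes 61, 71, 81, 91, 101, 111, 121 → 131 (+10 each step).
So the next row is 512 wins, 66 assists, 131 goals.

512 wins, 66 assists, 131 goals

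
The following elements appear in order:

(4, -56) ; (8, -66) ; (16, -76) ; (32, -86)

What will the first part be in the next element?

First part — ×2 each step: 4, 8, 16, 32 → 64.
Second part: −10 each step, so -56, -66, -76, -86 → -96.

64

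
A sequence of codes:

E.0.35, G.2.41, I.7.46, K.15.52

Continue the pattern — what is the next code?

Letter: letters move forward 2 places in the alphabet, so E, G, I, K → M.
Second component — differences are 2, 5, 8, … (increasing by 3 each time): 0, 2, 7, 15 → 26.
Third component: alternating steps +6, +5, +6, +5, …; 35, 41, 46, 52 → 57.
Combining the parts gives M.26.57.

M.26.57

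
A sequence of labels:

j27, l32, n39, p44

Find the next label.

r51

For the letter, letters move forward 2 places in the alphabet: j, l, n, p → r.
Second component goes 27, 32, 39, 44 → 51 (alternating steps +5, +7, +5, +7, …).
Putting it together: r51.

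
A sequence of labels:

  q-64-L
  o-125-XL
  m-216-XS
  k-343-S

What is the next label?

i-512-M

For the letter, letters move back 2 places in the alphabet: q, o, m, k → i.
Second component: perfect cubes: 4³, 5³, 6³, …, so 64, 125, 216, 343 → 512.
Size goes L, XL, XS, S → M (runs through clothing sizes XS→XL).
Putting it together: i-512-M.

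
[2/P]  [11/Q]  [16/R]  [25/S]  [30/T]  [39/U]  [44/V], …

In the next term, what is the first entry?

53

First entry: alternating steps +9, +5, +9, +5, …; 2, 11, 16, 25, 30, 39, 44 → 53.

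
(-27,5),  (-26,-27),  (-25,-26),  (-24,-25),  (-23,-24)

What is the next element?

First coordinate — +1 each step: -27, -26, -25, -24, -23 → -22.
Second coordinate — always the previous value of the first coordinate: 5, -27, -26, -25, -24 → -23.
So the next element is (-22,-23).

(-22,-23)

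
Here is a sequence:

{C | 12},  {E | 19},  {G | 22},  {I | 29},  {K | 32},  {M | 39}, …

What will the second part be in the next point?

For the second part, alternating steps +7, +3, +7, +3, …: 12, 19, 22, 29, 32, 39 → 42.

42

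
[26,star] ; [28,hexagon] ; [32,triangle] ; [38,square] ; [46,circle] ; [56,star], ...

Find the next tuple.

First component — differences are 2, 4, 6, … (increasing by 2 each time): 26, 28, 32, 38, 46, 56 → 68.
For the shape, repeats star → hexagon → triangle → square → circle: star, hexagon, triangle, square, circle, star → hexagon.
So the next tuple is [68,hexagon].

[68,hexagon]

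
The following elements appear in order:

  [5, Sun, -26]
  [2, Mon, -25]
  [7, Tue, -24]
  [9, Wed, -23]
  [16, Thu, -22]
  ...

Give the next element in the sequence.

First coordinate — each term is the sum of the two before it: 5, 2, 7, 9, 16 → 25.
Day: runs through the weekdays Mon→Sun, so Sun, Mon, Tue, Wed, Thu → Fri.
Third coordinate: +1 each step; -26, -25, -24, -23, -22 → -21.
So the next element is [25, Fri, -21].

[25, Fri, -21]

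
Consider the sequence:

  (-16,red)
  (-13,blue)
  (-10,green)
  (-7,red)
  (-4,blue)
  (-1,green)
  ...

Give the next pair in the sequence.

(2,red)

First slot: -16, -13, -10, -7, -4, -1 → 2 (+3 each step).
Colour — repeats red → blue → green: red, blue, green, red, blue, green → red.
Combining the parts gives (2,red).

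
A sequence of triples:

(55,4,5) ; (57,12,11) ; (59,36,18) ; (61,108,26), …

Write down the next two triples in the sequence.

First entry — +2 each step: 55, 57, 59, 61 → 63 → 65.
Second entry: ×3 each step, so 4, 12, 36, 108 → 324 → 972.
Third entry: 5, 11, 18, 26 → 35 → 45 (differences are 6, 7, 8, … (increasing by 1 each time)).
So the next two triples are (63,324,35) and (65,972,45).

(63,324,35), (65,972,45)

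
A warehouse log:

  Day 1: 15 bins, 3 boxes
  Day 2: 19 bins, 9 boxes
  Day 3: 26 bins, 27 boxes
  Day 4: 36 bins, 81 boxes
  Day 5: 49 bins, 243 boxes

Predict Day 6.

65 bins, 729 boxes

Bins goes 15, 19, 26, 36, 49 → 65 (differences are 4, 7, 10, … (increasing by 3 each time)).
Boxes — ×3 each step: 3, 9, 27, 81, 243 → 729.
Putting it together: 65 bins, 729 boxes.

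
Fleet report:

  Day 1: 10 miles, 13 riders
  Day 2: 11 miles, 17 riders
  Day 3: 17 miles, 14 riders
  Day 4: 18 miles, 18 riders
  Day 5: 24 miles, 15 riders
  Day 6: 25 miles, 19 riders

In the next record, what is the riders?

Riders: alternating steps +4, −3, +4, −3, …, so 13, 17, 14, 18, 15, 19 → 16.

16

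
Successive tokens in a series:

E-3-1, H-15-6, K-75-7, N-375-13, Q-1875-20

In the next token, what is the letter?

Letter — letters move forward 3 places in the alphabet: E, H, K, N, Q → T.

T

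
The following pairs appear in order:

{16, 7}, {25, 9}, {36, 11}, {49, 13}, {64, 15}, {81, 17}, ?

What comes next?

{100, 19}

For the first value, perfect squares: 4², 5², 6², …: 16, 25, 36, 49, 64, 81 → 100.
Second value: +2 each step; 7, 9, 11, 13, 15, 17 → 19.
Combining the parts gives {100, 19}.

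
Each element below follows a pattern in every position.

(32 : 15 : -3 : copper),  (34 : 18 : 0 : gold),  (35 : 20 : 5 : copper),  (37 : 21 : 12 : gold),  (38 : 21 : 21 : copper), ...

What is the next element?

First entry: 32, 34, 35, 37, 38 → 40 (alternating steps +2, +1, +2, +1, …).
For the second entry, differences are 3, 2, 1, … (decreasing by 1 each time): 15, 18, 20, 21, 21 → 20.
Third entry: differences are 3, 5, 7, … (increasing by 2 each time), so -3, 0, 5, 12, 21 → 32.
For the metal, alternates copper ↔ gold: copper, gold, copper, gold, copper → gold.
Putting it together: (40 : 20 : 32 : gold).

(40 : 20 : 32 : gold)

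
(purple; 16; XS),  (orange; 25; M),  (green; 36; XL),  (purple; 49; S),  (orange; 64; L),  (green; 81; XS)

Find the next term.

(purple; 100; M)

Colour: purple, orange, green, purple, orange, green → purple (repeats purple → orange → green).
Second part — perfect squares: 4², 5², 6², …: 16, 25, 36, 49, 64, 81 → 100.
Size: repeats XS → M → XL → S → L; XS, M, XL, S, L, XS → M.
Combining the parts gives (purple; 100; M).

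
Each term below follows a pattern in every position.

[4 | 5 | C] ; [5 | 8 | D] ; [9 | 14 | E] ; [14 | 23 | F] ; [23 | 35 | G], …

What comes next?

[37 | 50 | H]

First component: each term is the sum of the two before it; 4, 5, 9, 14, 23 → 37.
Second component — differences are 3, 6, 9, … (increasing by 3 each time): 5, 8, 14, 23, 35 → 50.
Letter: letters move forward 1 place in the alphabet, so C, D, E, F, G → H.
So the next term is [37 | 50 | H].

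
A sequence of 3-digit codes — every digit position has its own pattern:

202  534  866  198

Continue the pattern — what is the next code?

First digit: +3 each step, mod 10; 2, 5, 8, 1 → 4.
Second digit goes 0, 3, 6, 9 → 2 (+3 each step, mod 10).
Third digit — +2 each step, mod 10: 2, 4, 6, 8 → 0.
So the next code is 420.

420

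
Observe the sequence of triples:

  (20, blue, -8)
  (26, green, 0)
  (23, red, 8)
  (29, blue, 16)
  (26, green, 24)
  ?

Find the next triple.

For the first coordinate, alternating steps +6, −3, +6, −3, …: 20, 26, 23, 29, 26 → 32.
Colour — repeats blue → green → red: blue, green, red, blue, green → red.
Third coordinate: +8 each step; -8, 0, 8, 16, 24 → 32.
Putting it together: (32, red, 32).

(32, red, 32)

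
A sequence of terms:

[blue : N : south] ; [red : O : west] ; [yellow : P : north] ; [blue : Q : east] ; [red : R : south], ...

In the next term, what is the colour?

Colour — repeats blue → red → yellow: blue, red, yellow, blue, red → yellow.

yellow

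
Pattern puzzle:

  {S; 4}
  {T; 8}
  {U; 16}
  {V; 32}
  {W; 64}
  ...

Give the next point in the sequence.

{X; 128}

Letter: S, T, U, V, W → X (letters move forward 1 place in the alphabet).
Second coordinate: 4, 8, 16, 32, 64 → 128 (×2 each step).
Combining the parts gives {X; 128}.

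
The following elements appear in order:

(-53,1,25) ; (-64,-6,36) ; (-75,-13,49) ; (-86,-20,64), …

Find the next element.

(-97,-27,81)

First entry: −11 each step, so -53, -64, -75, -86 → -97.
Second entry — −7 each step: 1, -6, -13, -20 → -27.
For the third entry, perfect squares: 5², 6², 7², …: 25, 36, 49, 64 → 81.
So the next element is (-97,-27,81).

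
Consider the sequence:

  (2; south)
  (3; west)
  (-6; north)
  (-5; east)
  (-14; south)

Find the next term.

(-13; west)

First component goes 2, 3, -6, -5, -14 → -13 (alternating steps +1, −9, +1, −9, …).
Direction: repeats south → west → north → east, so south, west, north, east, south → west.
Combining the parts gives (-13; west).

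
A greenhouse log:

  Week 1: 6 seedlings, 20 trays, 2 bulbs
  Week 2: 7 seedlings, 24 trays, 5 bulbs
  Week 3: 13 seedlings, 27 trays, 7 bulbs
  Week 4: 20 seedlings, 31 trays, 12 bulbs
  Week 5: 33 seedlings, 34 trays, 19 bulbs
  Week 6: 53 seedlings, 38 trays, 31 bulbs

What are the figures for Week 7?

Seedlings: each term is the sum of the two before it; 6, 7, 13, 20, 33, 53 → 86.
Trays: alternating steps +4, +3, +4, +3, …, so 20, 24, 27, 31, 34, 38 → 41.
Bulbs goes 2, 5, 7, 12, 19, 31 → 50 (each term is the sum of the two before it).
So the next row is 86 seedlings, 41 trays, 50 bulbs.

86 seedlings, 41 trays, 50 bulbs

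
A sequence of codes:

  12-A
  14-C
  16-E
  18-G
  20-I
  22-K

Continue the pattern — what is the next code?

For the first component, +2 each step: 12, 14, 16, 18, 20, 22 → 24.
Letter: A, C, E, G, I, K → M (letters move forward 2 places in the alphabet).
So the next code is 24-M.

24-M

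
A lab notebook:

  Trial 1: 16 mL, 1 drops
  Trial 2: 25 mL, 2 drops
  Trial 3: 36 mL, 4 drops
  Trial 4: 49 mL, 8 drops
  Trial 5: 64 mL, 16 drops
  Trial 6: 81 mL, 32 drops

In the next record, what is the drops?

64

ML: perfect squares: 4², 5², 6², …; 16, 25, 36, 49, 64, 81 → 100.
Drops: ×2 each step; 1, 2, 4, 8, 16, 32 → 64.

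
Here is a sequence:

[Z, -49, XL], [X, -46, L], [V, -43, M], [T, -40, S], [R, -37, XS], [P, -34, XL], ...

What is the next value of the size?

L

Size goes XL, L, M, S, XS, XL → L (repeats XL → L → M → S → XS).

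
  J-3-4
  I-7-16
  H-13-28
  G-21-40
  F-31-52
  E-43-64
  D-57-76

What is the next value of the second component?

Letter: letters move back 1 place in the alphabet, so J, I, H, G, F, E, D → C.
For the second component, differences are 4, 6, 8, … (increasing by 2 each time): 3, 7, 13, 21, 31, 43, 57 → 73.
Third component — +12 each step: 4, 16, 28, 40, 52, 64, 76 → 88.

73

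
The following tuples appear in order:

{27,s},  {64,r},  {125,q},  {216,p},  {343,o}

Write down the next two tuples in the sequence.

For the first entry, perfect cubes: 3³, 4³, 5³, …: 27, 64, 125, 216, 343 → 512 → 729.
For the letter, letters move back 1 place in the alphabet: s, r, q, p, o → n → m.
So the next two tuples are {512,n} and {729,m}.

{512,n}, {729,m}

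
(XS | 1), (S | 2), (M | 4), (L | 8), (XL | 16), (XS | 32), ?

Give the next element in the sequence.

Size — repeats XS → S → M → L → XL: XS, S, M, L, XL, XS → S.
Second slot: 1, 2, 4, 8, 16, 32 → 64 (×2 each step).
Putting it together: (S | 64).

(S | 64)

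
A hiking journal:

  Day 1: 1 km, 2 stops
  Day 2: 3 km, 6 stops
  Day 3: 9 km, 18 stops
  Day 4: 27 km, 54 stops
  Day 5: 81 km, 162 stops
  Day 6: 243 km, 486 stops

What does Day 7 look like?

For the km, ×3 each step: 1, 3, 9, 27, 81, 243 → 729.
Stops — always 2 × the km: 2, 6, 18, 54, 162, 486 → 1458.
So the next row is 729 km, 1458 stops.

729 km, 1458 stops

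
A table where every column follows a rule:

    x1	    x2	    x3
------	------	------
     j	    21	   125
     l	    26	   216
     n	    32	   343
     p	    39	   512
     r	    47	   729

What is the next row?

t  56  1000

For the column x1, letters move forward 2 places in the alphabet: j, l, n, p, r → t.
Column x2: differences are 5, 6, 7, … (increasing by 1 each time); 21, 26, 32, 39, 47 → 56.
Column x3: 125, 216, 343, 512, 729 → 1000 (perfect cubes: 5³, 6³, 7³, …).
So the next row is t  56  1000.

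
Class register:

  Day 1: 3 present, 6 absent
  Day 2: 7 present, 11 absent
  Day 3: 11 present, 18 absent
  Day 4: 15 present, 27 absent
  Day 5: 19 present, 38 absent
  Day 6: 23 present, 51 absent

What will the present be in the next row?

Present: +4 each step, so 3, 7, 11, 15, 19, 23 → 27.
Absent — differences are 5, 7, 9, … (increasing by 2 each time): 6, 11, 18, 27, 38, 51 → 66.

27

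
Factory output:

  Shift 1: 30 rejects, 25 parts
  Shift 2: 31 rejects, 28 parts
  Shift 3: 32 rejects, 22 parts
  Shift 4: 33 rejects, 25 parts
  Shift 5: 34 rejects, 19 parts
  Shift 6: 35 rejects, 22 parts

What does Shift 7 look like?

Rejects: 30, 31, 32, 33, 34, 35 → 36 (+1 each step).
Parts goes 25, 28, 22, 25, 19, 22 → 16 (alternating steps +3, −6, +3, −6, …).
Combining the parts gives 36 rejects, 16 parts.

36 rejects, 16 parts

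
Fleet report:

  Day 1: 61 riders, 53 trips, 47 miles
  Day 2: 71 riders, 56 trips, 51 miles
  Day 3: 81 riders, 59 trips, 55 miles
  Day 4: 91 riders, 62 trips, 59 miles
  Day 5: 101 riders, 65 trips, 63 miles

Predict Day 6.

Riders: 61, 71, 81, 91, 101 → 111 (+10 each step).
Trips — +3 each step: 53, 56, 59, 62, 65 → 68.
Miles goes 47, 51, 55, 59, 63 → 67 (+4 each step).
So the next record is 111 riders, 68 trips, 67 miles.

111 riders, 68 trips, 67 miles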